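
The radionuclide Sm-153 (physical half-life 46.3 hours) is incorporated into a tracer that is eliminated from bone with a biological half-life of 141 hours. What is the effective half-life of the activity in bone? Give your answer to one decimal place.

34.9 hours

1/t_eff = 1/t_phys + 1/t_biol = 1/46.3 + 1/141 = 0.02869 per hour.
t_eff = 46.3 × 141 / (46.3 + 141) ≈ 34.855 hours.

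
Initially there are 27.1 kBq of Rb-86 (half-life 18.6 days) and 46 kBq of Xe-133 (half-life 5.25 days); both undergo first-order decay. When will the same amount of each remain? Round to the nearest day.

6 days

Set 27.1·(1/2)^(t/18.6) = 46·(1/2)^(t/5.25).
Taking log₂: log₂(27.1/46) = t·(1/18.6 − 1/5.25).
log₂(0.58913) = -0.76334; 1/18.6 − 1/5.25 = -0.13671.
t = -0.76334 / -0.13671 ≈ 5.5835 days.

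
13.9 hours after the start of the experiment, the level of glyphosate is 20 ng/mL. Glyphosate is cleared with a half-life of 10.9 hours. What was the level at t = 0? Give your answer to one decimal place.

48.4 ng/mL

Number of half-lives elapsed: n = 13.9/10.9 ≈ 1.2752.
A₀ = A × 2^n = 20 × 2^1.2752 = 20 × 2.4204 ≈ 48.407 ng/mL.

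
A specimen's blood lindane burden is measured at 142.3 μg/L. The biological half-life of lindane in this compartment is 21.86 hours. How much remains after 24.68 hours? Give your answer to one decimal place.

Number of half-lives: n = 24.68/21.86 ≈ 1.129.
Remaining = 142.3 × (1/2)^1.129 = 142.3 × 0.45723 ≈ 65.064 μg/L.

65.1 μg/L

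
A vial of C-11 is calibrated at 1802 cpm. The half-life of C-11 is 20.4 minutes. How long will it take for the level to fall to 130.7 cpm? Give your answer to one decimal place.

77.2 minutes

Fraction remaining = 130.7/1802 ≈ 0.072531.
n = log₂(1802/130.7) = ln(13.787)/ln 2 ≈ 3.7853 half-lives.
t = n × t½ = 3.7853 × 20.4 ≈ 77.219 minutes.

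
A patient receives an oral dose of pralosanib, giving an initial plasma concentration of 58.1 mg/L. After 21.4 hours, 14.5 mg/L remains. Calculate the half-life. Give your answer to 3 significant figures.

A/A₀ = 14.5/58.1 ≈ 0.24957.
n = log₂(4.0069) ≈ 2.0025 half-lives elapsed in 21.4 hours.
t½ = 21.4/2.0025 ≈ 10.687 hours.

10.7 hours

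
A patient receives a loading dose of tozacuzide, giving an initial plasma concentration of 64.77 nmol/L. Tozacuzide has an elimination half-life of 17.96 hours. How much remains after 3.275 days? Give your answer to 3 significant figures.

3.12 nmol/L

Convert the elapsed time: 3.275 days = 78.6 hours.
Number of half-lives: n = 78.6/17.96 ≈ 4.3764.
Remaining = 64.77 × (1/2)^4.3764 = 64.77 × 0.048148 ≈ 3.1185 nmol/L.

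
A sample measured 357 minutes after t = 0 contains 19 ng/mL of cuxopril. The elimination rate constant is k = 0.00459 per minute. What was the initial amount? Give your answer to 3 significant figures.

97.8 ng/mL

t½ = ln 2 / k = 0.69315 / 0.00459 ≈ 151.01 minutes.
Number of half-lives elapsed: n = 357/151.01 ≈ 2.364.
A₀ = A × 2^n = 19 × 2^2.364 = 19 × 5.1481 ≈ 97.814 ng/mL.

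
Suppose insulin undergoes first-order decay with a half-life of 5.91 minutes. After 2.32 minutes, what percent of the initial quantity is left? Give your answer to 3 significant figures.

76.2%

n = 2.32/5.91 ≈ 0.39255 half-lives.
Fraction remaining = (1/2)^0.39255 ≈ 0.76178, i.e. 76.178%.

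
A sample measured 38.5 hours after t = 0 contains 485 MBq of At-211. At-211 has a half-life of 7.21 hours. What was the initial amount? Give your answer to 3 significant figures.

Number of half-lives elapsed: n = 38.5/7.21 ≈ 5.3398.
A₀ = A × 2^n = 485 × 2^5.3398 = 485 × 40.499 ≈ 19642 MBq.

19600 MBq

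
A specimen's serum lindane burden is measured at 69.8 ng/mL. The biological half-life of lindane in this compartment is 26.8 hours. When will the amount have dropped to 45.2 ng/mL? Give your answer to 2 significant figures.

Fraction remaining = 45.2/69.8 ≈ 0.64756.
n = log₂(69.8/45.2) = ln(1.5442)/ln 2 ≈ 0.6269 half-lives.
t = n × t½ = 0.6269 × 26.8 ≈ 16.801 hours.

17 hours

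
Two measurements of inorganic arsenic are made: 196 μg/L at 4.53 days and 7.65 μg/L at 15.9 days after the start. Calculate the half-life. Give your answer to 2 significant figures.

Over Δt = 15.9 − 4.53 = 11.37 days, the level fell by a factor of 196/7.65 ≈ 25.621.
n = log₂(25.621) ≈ 4.6793 half-lives, so t½ = 11.37/4.6793 ≈ 2.4299 days.

2.4 days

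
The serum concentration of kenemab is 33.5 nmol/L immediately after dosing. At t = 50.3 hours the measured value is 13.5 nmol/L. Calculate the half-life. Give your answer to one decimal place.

A/A₀ = 13.5/33.5 ≈ 0.40299.
n = log₂(2.4815) ≈ 1.3112 half-lives elapsed in 50.3 hours.
t½ = 50.3/1.3112 ≈ 38.362 hours.

38.4 hours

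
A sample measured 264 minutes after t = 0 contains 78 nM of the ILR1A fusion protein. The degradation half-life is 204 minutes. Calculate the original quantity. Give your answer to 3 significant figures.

Number of half-lives elapsed: n = 264/204 ≈ 1.2941.
A₀ = A × 2^n = 78 × 2^1.2941 = 78 × 2.4523 ≈ 191.28 nM.

191 nM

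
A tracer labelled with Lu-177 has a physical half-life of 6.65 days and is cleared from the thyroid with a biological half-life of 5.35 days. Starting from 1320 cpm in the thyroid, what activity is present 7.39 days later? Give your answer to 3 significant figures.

235 cpm

1/t_eff = 1/t_phys + 1/t_biol = 1/6.65 + 1/5.35 = 0.33729 per day.
t_eff = 6.65 × 5.35 / (6.65 + 5.35) ≈ 2.9648 days.
Remaining = 1320 × (1/2)^(7.39/2.9648) = 1320 × (1/2)^2.4926 ≈ 234.55 cpm.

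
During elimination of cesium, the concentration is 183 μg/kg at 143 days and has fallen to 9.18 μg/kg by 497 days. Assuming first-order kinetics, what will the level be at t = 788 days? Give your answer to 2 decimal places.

0.78 μg/kg

Over Δt = 497 − 143 = 354 days, the level fell by a factor of 183/9.18 ≈ 19.935.
n = log₂(19.935) ≈ 4.3172 half-lives, so t½ = 354/4.3172 ≈ 81.997 days.
From t = 497 to t = 788: 9.18 × (1/2)^((788−497)/81.997) ≈ 0.78437 μg/kg.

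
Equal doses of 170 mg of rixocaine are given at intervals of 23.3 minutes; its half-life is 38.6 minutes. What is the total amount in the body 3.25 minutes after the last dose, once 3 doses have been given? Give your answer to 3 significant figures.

335 mg

The 3 doses were given 49.85, 26.55, 3.25 minutes ago.
Total = 170·(1/2)^(49.85/38.6) + 170·(1/2)^(26.55/38.6) + 170·(1/2)^(3.25/38.6)
      = 69.452 + 105.53 + 160.36 ≈ 335.35 mg.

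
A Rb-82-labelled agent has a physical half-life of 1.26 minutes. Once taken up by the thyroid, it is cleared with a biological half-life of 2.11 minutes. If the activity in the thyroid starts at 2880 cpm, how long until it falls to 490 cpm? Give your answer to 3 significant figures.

1/t_eff = 1/t_phys + 1/t_biol = 1/1.26 + 1/2.11 = 1.2676 per minute.
t_eff = 1.26 × 2.11 / (1.26 + 2.11) ≈ 0.7889 minutes.
n = log₂(2880/490) ≈ 2.5552; t = 2.5552 × 0.7889 ≈ 2.0158 minutes.

2.02 minutes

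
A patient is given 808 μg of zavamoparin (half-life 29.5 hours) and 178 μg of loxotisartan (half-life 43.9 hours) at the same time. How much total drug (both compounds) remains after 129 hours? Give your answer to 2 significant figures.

62 μg

zavamoparin: 808 × (1/2)^(129/29.5) = 808 × (1/2)^4.3729 ≈ 38.998 μg.
loxotisartan: 178 × (1/2)^(129/43.9) = 178 × (1/2)^2.9385 ≈ 23.219 μg.
Total = 38.998 + 23.219 ≈ 62.217 μg.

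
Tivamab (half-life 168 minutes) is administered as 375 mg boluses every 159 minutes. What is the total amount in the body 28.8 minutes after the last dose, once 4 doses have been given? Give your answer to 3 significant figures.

The 4 doses were given 505.8, 346.8, 187.8, 28.8 minutes ago.
Total = 375·(1/2)^(505.8/168) + 375·(1/2)^(346.8/168) + 375·(1/2)^(187.8/168) + 375·(1/2)^(28.8/168)
      = 46.528 + 89.664 + 172.79 + 332.99 ≈ 641.97 mg.

642 mg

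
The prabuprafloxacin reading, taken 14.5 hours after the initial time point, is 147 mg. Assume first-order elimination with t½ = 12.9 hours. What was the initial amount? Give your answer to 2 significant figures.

320 mg

Number of half-lives elapsed: n = 14.5/12.9 ≈ 1.124.
A₀ = A × 2^n = 147 × 2^1.124 = 147 × 2.1796 ≈ 320.39 mg.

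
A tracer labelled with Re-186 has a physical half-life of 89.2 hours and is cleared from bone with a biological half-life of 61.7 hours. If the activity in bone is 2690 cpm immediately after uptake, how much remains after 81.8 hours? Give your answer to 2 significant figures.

570 cpm

1/t_eff = 1/t_phys + 1/t_biol = 1/89.2 + 1/61.7 = 0.027418 per hour.
t_eff = 89.2 × 61.7 / (89.2 + 61.7) ≈ 36.472 hours.
Remaining = 2690 × (1/2)^(81.8/36.472) = 2690 × (1/2)^2.2428 ≈ 568.33 cpm.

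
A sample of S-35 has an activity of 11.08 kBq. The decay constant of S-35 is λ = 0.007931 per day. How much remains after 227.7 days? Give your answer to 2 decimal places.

1.82 kBq

t½ = ln 2 / λ = 0.69315 / 0.007931 ≈ 87.397 days.
Number of half-lives: n = 227.7/87.397 ≈ 2.6053.
Remaining = 11.08 × (1/2)^2.6053 = 11.08 × 0.16433 ≈ 1.8208 kBq.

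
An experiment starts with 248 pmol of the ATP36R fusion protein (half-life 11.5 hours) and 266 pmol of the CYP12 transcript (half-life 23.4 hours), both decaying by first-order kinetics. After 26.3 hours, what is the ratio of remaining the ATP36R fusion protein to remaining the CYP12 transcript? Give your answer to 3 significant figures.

ATP36R fusion protein: 248 × (1/2)^(26.3/11.5) = 248 × (1/2)^2.287 ≈ 50.817 pmol.
CYP12 transcript: 266 × (1/2)^(26.3/23.4) = 266 × (1/2)^1.1239 ≈ 122.05 pmol.
Ratio ≈ 50.817 / 122.05 ≈ 0.41636.

0.416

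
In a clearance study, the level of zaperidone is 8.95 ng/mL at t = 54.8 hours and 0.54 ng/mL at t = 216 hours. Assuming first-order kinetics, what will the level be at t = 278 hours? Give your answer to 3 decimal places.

0.183 ng/mL

Over Δt = 216 − 54.8 = 161.2 hours, the level fell by a factor of 8.95/0.54 ≈ 16.574.
n = log₂(16.574) ≈ 4.0509 half-lives, so t½ = 161.2/4.0509 ≈ 39.794 hours.
From t = 216 to t = 278: 0.54 × (1/2)^((278−216)/39.794) ≈ 0.18339 ng/mL.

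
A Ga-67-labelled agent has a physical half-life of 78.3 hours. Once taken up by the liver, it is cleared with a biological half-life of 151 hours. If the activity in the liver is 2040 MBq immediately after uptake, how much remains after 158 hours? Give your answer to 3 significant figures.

1/t_eff = 1/t_phys + 1/t_biol = 1/78.3 + 1/151 = 0.019394 per hour.
t_eff = 78.3 × 151 / (78.3 + 151) ≈ 51.563 hours.
Remaining = 2040 × (1/2)^(158/51.563) = 2040 × (1/2)^3.0642 ≈ 243.89 MBq.

244 MBq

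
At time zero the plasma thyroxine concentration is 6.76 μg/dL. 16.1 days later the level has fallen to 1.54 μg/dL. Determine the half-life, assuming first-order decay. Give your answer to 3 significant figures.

7.54 days

A/A₀ = 1.54/6.76 ≈ 0.22781.
n = log₂(4.3896) ≈ 2.1341 half-lives elapsed in 16.1 days.
t½ = 16.1/2.1341 ≈ 7.5442 days.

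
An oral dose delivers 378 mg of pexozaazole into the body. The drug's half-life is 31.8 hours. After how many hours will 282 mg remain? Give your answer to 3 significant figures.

13.4 hours

Fraction remaining = 282/378 ≈ 0.74603.
n = log₂(378/282) = ln(1.3404)/ln 2 ≈ 0.42269 half-lives.
t = n × t½ = 0.42269 × 31.8 ≈ 13.442 hours.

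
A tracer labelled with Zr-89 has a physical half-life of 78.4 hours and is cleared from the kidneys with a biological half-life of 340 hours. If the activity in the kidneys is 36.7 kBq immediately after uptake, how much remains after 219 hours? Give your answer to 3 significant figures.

1/t_eff = 1/t_phys + 1/t_biol = 1/78.4 + 1/340 = 0.015696 per hour.
t_eff = 78.4 × 340 / (78.4 + 340) ≈ 63.709 hours.
Remaining = 36.7 × (1/2)^(219/63.709) = 36.7 × (1/2)^3.4375 ≈ 3.3875 kBq.

3.39 kBq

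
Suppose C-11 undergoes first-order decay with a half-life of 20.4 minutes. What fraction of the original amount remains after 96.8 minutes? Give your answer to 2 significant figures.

0.037

n = 96.8/20.4 ≈ 4.7451 half-lives.
Fraction remaining = (1/2)^4.7451 ≈ 0.037289.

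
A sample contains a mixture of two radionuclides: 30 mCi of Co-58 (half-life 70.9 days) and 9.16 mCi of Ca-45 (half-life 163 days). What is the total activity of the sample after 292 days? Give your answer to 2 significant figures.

4.4 mCi

Co-58: 30 × (1/2)^(292/70.9) = 30 × (1/2)^4.1185 ≈ 1.7272 mCi.
Ca-45: 9.16 × (1/2)^(292/163) = 9.16 × (1/2)^1.7914 ≈ 2.6462 mCi.
Total = 1.7272 + 2.6462 ≈ 4.3734 mCi.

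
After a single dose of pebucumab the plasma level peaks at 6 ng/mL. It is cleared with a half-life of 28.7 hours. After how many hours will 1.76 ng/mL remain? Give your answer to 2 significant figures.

51 hours

Fraction remaining = 1.76/6 ≈ 0.29333.
n = log₂(6/1.76) = ln(3.4091)/ln 2 ≈ 1.7694 half-lives.
t = n × t½ = 1.7694 × 28.7 ≈ 50.781 hours.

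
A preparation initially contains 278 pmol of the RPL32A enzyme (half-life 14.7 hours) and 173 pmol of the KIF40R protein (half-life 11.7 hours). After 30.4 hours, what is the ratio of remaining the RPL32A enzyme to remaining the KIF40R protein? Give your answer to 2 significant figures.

2.3

RPL32A enzyme: 278 × (1/2)^(30.4/14.7) = 278 × (1/2)^2.068 ≈ 66.299 pmol.
KIF40R protein: 173 × (1/2)^(30.4/11.7) = 173 × (1/2)^2.5983 ≈ 28.568 pmol.
Ratio ≈ 66.299 / 28.568 ≈ 2.3207.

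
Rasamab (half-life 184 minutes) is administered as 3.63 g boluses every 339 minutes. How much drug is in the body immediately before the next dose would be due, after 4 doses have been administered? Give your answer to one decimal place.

The 4 doses were given 1356, 1017, 678, 339 minutes ago.
Total = 3.63·(1/2)^(1356/184) + 3.63·(1/2)^(1017/184) + 3.63·(1/2)^(678/184) + 3.63·(1/2)^(339/184)
      = 0.021951 + 0.078716 + 0.28228 + 1.0123 ≈ 1.3952 g.

1.4 g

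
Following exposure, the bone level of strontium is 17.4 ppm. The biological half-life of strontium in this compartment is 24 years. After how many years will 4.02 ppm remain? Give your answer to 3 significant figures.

50.7 years

Fraction remaining = 4.02/17.4 ≈ 0.23103.
n = log₂(17.4/4.02) = ln(4.3284)/ln 2 ≈ 2.1138 half-lives.
t = n × t½ = 2.1138 × 24 ≈ 50.732 years.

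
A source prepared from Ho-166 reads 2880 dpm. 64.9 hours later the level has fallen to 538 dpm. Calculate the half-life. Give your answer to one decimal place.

A/A₀ = 538/2880 ≈ 0.18681.
n = log₂(5.3532) ≈ 2.4204 half-lives elapsed in 64.9 hours.
t½ = 64.9/2.4204 ≈ 26.814 hours.

26.8 hours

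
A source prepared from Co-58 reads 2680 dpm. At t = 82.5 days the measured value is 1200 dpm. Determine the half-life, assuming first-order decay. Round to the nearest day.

A/A₀ = 1200/2680 ≈ 0.44776.
n = log₂(2.2333) ≈ 1.1592 half-lives elapsed in 82.5 days.
t½ = 82.5/1.1592 ≈ 71.17 days.

71 days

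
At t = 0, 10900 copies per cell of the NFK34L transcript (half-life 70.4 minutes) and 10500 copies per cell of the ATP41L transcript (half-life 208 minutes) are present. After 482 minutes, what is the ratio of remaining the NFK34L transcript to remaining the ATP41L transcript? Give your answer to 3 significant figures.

0.0450

NFK34L transcript: 10900 × (1/2)^(482/70.4) = 10900 × (1/2)^6.8466 ≈ 94.71 copies per cell.
ATP41L transcript: 10500 × (1/2)^(482/208) = 10500 × (1/2)^2.3173 ≈ 2106.7 copies per cell.
Ratio ≈ 94.71 / 2106.7 ≈ 0.044956.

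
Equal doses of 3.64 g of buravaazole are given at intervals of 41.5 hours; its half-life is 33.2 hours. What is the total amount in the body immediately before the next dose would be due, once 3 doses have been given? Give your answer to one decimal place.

2.4 g

The 3 doses were given 124.5, 83, 41.5 hours ago.
Total = 3.64·(1/2)^(124.5/33.2) + 3.64·(1/2)^(83/33.2) + 3.64·(1/2)^(41.5/33.2)
      = 0.27054 + 0.64347 + 1.5304 ≈ 2.4444 g.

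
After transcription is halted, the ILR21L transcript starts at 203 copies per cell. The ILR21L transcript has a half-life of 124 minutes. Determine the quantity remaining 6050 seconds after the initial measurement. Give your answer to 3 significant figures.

Convert the elapsed time: 6050 seconds = 100.833 minutes.
Number of half-lives: n = 100.833/124 ≈ 0.81317.
Remaining = 203 × (1/2)^0.81317 = 203 × 0.56913 ≈ 115.53 copies per cell.

116 copies per cell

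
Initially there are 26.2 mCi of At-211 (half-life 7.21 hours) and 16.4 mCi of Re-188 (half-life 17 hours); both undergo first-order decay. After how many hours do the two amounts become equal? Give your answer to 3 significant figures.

Set 26.2·(1/2)^(t/7.21) = 16.4·(1/2)^(t/17).
Taking log₂: log₂(26.2/16.4) = t·(1/7.21 − 1/17).
log₂(1.5976) = 0.67587; 1/7.21 − 1/17 = 0.079873.
t = 0.67587 / 0.079873 ≈ 8.4618 hours.

8.46 hours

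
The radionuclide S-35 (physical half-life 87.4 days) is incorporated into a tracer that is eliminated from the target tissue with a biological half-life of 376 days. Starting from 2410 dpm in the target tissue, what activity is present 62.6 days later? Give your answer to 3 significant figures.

1310 dpm

1/t_eff = 1/t_phys + 1/t_biol = 1/87.4 + 1/376 = 0.014101 per day.
t_eff = 87.4 × 376 / (87.4 + 376) ≈ 70.916 days.
Remaining = 2410 × (1/2)^(62.6/70.916) = 2410 × (1/2)^0.88274 ≈ 1307 dpm.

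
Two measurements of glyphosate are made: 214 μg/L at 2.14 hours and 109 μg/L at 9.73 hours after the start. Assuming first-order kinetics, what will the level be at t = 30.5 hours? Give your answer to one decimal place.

17.2 μg/L

Over Δt = 9.73 − 2.14 = 7.59 hours, the level fell by a factor of 214/109 ≈ 1.9633.
n = log₂(1.9633) ≈ 0.97328 half-lives, so t½ = 7.59/0.97328 ≈ 7.7984 hours.
From t = 9.73 to t = 30.5: 109 × (1/2)^((30.5−9.73)/7.7984) ≈ 17.206 μg/L.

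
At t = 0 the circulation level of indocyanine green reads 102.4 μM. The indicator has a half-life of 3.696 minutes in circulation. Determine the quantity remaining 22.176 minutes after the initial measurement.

Elapsed time is 6 half-lives (22.176/3.696).
Each half-life halves the amount: 102.4 × (1/2)^6 = 102.4/64 = 1.6 μM.

1.6 μM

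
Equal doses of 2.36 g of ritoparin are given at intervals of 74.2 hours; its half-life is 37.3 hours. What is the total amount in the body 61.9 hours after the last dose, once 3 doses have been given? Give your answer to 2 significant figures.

0.98 g

The 3 doses were given 210.3, 136.1, 61.9 hours ago.
Total = 2.36·(1/2)^(210.3/37.3) + 2.36·(1/2)^(136.1/37.3) + 2.36·(1/2)^(61.9/37.3)
      = 0.04739 + 0.18815 + 0.74705 ≈ 0.98259 g.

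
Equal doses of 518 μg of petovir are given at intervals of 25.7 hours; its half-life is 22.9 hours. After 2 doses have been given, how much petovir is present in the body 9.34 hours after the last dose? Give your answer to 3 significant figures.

The 2 doses were given 35.04, 9.34 hours ago.
Total = 518·(1/2)^(35.04/22.9) + 518·(1/2)^(9.34/22.9)
      = 179.36 + 390.44 ≈ 569.79 μg.

570 μg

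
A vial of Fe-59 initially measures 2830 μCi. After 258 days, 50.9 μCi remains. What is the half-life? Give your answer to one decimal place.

44.5 days

A/A₀ = 50.9/2830 ≈ 0.017986.
n = log₂(55.599) ≈ 5.797 half-lives elapsed in 258 days.
t½ = 258/5.797 ≈ 44.506 days.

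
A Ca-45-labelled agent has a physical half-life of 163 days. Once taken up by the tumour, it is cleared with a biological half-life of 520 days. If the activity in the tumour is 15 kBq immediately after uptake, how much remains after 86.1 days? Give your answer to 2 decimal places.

1/t_eff = 1/t_phys + 1/t_biol = 1/163 + 1/520 = 0.008058 per day.
t_eff = 163 × 520 / (163 + 520) ≈ 124.1 days.
Remaining = 15 × (1/2)^(86.1/124.1) = 15 × (1/2)^0.6938 ≈ 9.2734 kBq.

9.27 kBq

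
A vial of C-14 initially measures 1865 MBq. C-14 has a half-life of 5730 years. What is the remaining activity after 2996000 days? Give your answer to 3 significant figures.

Convert the elapsed time: 2996000 days = 8208.22 years.
Number of half-lives: n = 8208.22/5730 ≈ 1.4325.
Remaining = 1865 × (1/2)^1.4325 = 1865 × 0.37049 ≈ 690.96 MBq.

691 MBq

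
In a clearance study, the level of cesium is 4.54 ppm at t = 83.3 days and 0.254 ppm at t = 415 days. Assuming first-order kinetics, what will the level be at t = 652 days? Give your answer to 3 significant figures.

Over Δt = 415 − 83.3 = 331.7 days, the level fell by a factor of 4.54/0.254 ≈ 17.874.
n = log₂(17.874) ≈ 4.1598 half-lives, so t½ = 331.7/4.1598 ≈ 79.74 days.
From t = 415 to t = 652: 0.254 × (1/2)^((652−415)/79.74) ≈ 0.032368 ppm.

0.0324 ppm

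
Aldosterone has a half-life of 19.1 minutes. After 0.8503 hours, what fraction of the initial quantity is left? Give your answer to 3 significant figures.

0.8503 hours = 51.018 minutes.
n = 51.018/19.1 ≈ 2.6711 half-lives.
Fraction remaining = (1/2)^2.6711 ≈ 0.15701.

0.157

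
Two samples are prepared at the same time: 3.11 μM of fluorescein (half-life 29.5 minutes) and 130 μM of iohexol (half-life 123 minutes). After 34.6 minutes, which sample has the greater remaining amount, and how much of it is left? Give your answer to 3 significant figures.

fluorescein: 3.11 × (1/2)^1.1729 ≈ 1.3794 μM.
iohexol: 130 × (1/2)^0.2813 ≈ 106.97 μM.
Iohexol has more remaining, at ≈ 106.97 μM.

iohexol, 107 μM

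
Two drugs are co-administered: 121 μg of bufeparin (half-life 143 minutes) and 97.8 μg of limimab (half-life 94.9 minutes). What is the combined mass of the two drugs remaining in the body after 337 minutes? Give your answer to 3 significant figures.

32.0 μg

bufeparin: 121 × (1/2)^(337/143) = 121 × (1/2)^2.3566 ≈ 23.625 μg.
limimab: 97.8 × (1/2)^(337/94.9) = 97.8 × (1/2)^3.5511 ≈ 8.3435 μg.
Total = 23.625 + 8.3435 ≈ 31.968 μg.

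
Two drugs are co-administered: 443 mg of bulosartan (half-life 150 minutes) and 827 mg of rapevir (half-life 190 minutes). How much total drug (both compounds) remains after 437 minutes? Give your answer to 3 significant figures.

bulosartan: 443 × (1/2)^(437/150) = 443 × (1/2)^2.9133 ≈ 58.803 mg.
rapevir: 827 × (1/2)^(437/190) = 827 × (1/2)^2.3 ≈ 167.93 mg.
Total = 58.803 + 167.93 ≈ 226.74 mg.

227 mg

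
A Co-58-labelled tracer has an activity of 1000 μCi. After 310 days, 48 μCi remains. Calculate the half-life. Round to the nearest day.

A/A₀ = 48/1000 ≈ 0.048.
n = log₂(20.833) ≈ 4.3808 half-lives elapsed in 310 days.
t½ = 310/4.3808 ≈ 70.763 days.

71 days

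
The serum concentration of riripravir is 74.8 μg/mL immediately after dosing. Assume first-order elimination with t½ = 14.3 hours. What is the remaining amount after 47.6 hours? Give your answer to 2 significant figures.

Number of half-lives: n = 47.6/14.3 ≈ 3.3287.
Remaining = 74.8 × (1/2)^3.3287 = 74.8 × 0.099534 ≈ 7.4451 μg/mL.

7.4 μg/mL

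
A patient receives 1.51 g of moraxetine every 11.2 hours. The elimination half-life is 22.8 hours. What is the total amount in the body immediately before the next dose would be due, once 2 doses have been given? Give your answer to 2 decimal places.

The 2 doses were given 22.4, 11.2 hours ago.
Total = 1.51·(1/2)^(22.4/22.8) + 1.51·(1/2)^(11.2/22.8)
      = 0.76424 + 1.0742 ≈ 1.8385 g.

1.84 g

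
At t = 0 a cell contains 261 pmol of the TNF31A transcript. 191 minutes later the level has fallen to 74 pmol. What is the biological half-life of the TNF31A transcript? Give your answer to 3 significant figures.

105 minutes

A/A₀ = 74/261 ≈ 0.28352.
n = log₂(3.527) ≈ 1.8185 half-lives elapsed in 191 minutes.
t½ = 191/1.8185 ≈ 105.03 minutes.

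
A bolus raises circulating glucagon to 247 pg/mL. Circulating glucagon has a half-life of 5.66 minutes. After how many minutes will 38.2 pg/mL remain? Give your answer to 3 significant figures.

15.2 minutes

Fraction remaining = 38.2/247 ≈ 0.15466.
n = log₂(247/38.2) = ln(6.466)/ln 2 ≈ 2.6929 half-lives.
t = n × t½ = 2.6929 × 5.66 ≈ 15.242 minutes.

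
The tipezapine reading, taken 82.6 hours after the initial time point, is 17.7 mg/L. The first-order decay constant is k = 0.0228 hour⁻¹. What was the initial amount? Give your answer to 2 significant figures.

t½ = ln 2 / k = 0.69315 / 0.0228 ≈ 30.401 hours.
Number of half-lives elapsed: n = 82.6/30.401 ≈ 2.717.
A₀ = A × 2^n = 17.7 × 2^2.717 = 17.7 × 6.575 ≈ 116.38 mg/L.

120 mg/L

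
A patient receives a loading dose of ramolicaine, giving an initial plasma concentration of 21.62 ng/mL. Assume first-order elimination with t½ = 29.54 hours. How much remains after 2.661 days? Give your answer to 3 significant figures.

Convert the elapsed time: 2.661 days = 63.864 hours.
Number of half-lives: n = 63.864/29.54 ≈ 2.1619.
Remaining = 21.62 × (1/2)^2.1619 = 21.62 × 0.22345 ≈ 4.8311 ng/mL.

4.83 ng/mL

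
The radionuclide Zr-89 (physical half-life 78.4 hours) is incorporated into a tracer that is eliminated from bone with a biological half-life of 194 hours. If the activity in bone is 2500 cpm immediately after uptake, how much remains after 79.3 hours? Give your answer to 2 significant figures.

1/t_eff = 1/t_phys + 1/t_biol = 1/78.4 + 1/194 = 0.01791 per hour.
t_eff = 78.4 × 194 / (78.4 + 194) ≈ 55.836 hours.
Remaining = 2500 × (1/2)^(79.3/55.836) = 2500 × (1/2)^1.4202 ≈ 934.12 cpm.

930 cpm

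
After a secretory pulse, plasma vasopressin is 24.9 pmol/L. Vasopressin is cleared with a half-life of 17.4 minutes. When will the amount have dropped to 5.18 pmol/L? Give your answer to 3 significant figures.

39.4 minutes

Fraction remaining = 5.18/24.9 ≈ 0.20803.
n = log₂(24.9/5.18) = ln(4.8069)/ln 2 ≈ 2.2651 half-lives.
t = n × t½ = 2.2651 × 17.4 ≈ 39.413 minutes.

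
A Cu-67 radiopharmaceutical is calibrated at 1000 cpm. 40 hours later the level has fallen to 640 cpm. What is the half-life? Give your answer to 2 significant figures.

62 hours

A/A₀ = 640/1000 ≈ 0.64.
n = log₂(1.5625) ≈ 0.64386 half-lives elapsed in 40 hours.
t½ = 40/0.64386 ≈ 62.126 hours.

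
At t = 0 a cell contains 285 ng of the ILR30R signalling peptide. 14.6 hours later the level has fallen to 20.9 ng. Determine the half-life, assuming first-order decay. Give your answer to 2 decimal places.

A/A₀ = 20.9/285 ≈ 0.073333.
n = log₂(13.636) ≈ 3.7694 half-lives elapsed in 14.6 hours.
t½ = 14.6/3.7694 ≈ 3.8733 hours.

3.87 hours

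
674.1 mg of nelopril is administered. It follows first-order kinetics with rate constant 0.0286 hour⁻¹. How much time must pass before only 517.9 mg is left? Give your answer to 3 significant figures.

t½ = ln 2 / k = 0.69315 / 0.0286 ≈ 24.236 hours.
Fraction remaining = 517.9/674.1 ≈ 0.76828.
n = log₂(674.1/517.9) = ln(1.3016)/ln 2 ≈ 0.38029 half-lives.
t = n × t½ = 0.38029 × 24.236 ≈ 9.2167 hours.

9.22 hours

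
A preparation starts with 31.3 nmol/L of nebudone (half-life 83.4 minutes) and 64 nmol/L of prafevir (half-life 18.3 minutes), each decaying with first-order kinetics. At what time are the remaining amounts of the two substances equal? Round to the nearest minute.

24 minutes

Set 31.3·(1/2)^(t/83.4) = 64·(1/2)^(t/18.3).
Taking log₂: log₂(31.3/64) = t·(1/83.4 − 1/18.3).
log₂(0.48906) = -1.0319; 1/83.4 − 1/18.3 = -0.042654.
t = -1.0319 / -0.042654 ≈ 24.192 minutes.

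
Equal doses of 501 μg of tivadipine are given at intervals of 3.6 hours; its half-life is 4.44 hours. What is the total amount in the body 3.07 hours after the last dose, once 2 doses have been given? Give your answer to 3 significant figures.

487 μg

The 2 doses were given 6.67, 3.07 hours ago.
Total = 501·(1/2)^(6.67/4.44) + 501·(1/2)^(3.07/4.44)
      = 176.85 + 310.24 ≈ 487.09 μg.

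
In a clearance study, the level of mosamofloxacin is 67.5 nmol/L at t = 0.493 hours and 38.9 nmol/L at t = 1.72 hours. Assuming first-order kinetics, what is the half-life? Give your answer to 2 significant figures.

1.5 hours

Over Δt = 1.72 − 0.493 = 1.227 hours, the level fell by a factor of 67.5/38.9 ≈ 1.7352.
n = log₂(1.7352) ≈ 0.79512 half-lives, so t½ = 1.227/0.79512 ≈ 1.5432 hours.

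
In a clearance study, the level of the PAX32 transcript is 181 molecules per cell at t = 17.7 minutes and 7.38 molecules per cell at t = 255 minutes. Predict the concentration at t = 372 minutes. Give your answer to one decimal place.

1.5 molecules per cell

Over Δt = 255 − 17.7 = 237.3 minutes, the level fell by a factor of 181/7.38 ≈ 24.526.
n = log₂(24.526) ≈ 4.6162 half-lives, so t½ = 237.3/4.6162 ≈ 51.406 minutes.
From t = 255 to t = 372: 7.38 × (1/2)^((372−255)/51.406) ≈ 1.5237 molecules per cell.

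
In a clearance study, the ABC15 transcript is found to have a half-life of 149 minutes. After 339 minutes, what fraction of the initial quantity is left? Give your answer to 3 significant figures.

n = 339/149 ≈ 2.2752 half-lives.
Fraction remaining = (1/2)^2.2752 ≈ 0.20659.

0.207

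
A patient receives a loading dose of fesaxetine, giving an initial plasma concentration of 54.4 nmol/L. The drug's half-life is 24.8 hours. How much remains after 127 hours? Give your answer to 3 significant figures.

Number of half-lives: n = 127/24.8 ≈ 5.121.
Remaining = 54.4 × (1/2)^5.121 = 54.4 × 0.028737 ≈ 1.5633 nmol/L.

1.56 nmol/L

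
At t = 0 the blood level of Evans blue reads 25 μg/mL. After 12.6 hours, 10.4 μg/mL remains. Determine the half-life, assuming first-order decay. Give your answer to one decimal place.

A/A₀ = 10.4/25 ≈ 0.416.
n = log₂(2.4038) ≈ 1.2653 half-lives elapsed in 12.6 hours.
t½ = 12.6/1.2653 ≈ 9.9578 hours.

10.0 hours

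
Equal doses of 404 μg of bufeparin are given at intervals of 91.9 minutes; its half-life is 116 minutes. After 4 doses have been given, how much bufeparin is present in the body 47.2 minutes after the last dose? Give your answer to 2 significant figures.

The 4 doses were given 322.9, 231, 139.1, 47.2 minutes ago.
Total = 404·(1/2)^(322.9/116) + 404·(1/2)^(231/116) + 404·(1/2)^(139.1/116) + 404·(1/2)^(47.2/116)
      = 58.672 + 101.61 + 175.96 + 304.71 ≈ 640.95 μg.

640 μg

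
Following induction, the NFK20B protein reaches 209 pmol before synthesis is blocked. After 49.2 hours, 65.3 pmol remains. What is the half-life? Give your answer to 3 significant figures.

29.3 hours

A/A₀ = 65.3/209 ≈ 0.31244.
n = log₂(3.2006) ≈ 1.6783 half-lives elapsed in 49.2 hours.
t½ = 49.2/1.6783 ≈ 29.315 hours.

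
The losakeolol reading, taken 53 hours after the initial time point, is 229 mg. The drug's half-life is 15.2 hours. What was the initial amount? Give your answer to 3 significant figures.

Number of half-lives elapsed: n = 53/15.2 ≈ 3.4868.
A₀ = A × 2^n = 229 × 2^3.4868 = 229 × 11.211 ≈ 2567.3 mg.

2570 mg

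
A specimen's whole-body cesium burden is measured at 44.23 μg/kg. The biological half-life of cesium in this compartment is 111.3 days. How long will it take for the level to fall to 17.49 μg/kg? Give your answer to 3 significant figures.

Fraction remaining = 17.49/44.23 ≈ 0.39543.
n = log₂(44.23/17.49) = ln(2.5289)/ln 2 ≈ 1.3385 half-lives.
t = n × t½ = 1.3385 × 111.3 ≈ 148.97 days.

149 days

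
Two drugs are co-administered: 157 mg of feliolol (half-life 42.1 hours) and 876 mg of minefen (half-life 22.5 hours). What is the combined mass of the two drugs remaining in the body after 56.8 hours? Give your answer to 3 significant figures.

feliolol: 157 × (1/2)^(56.8/42.1) = 157 × (1/2)^1.3492 ≈ 61.625 mg.
minefen: 876 × (1/2)^(56.8/22.5) = 876 × (1/2)^2.5244 ≈ 152.25 mg.
Total = 61.625 + 152.25 ≈ 213.88 mg.

214 mg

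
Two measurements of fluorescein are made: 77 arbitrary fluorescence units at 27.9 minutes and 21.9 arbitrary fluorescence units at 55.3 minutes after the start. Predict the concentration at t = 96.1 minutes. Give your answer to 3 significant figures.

3.37 arbitrary fluorescence units

Over Δt = 55.3 − 27.9 = 27.4 minutes, the level fell by a factor of 77/21.9 ≈ 3.516.
n = log₂(3.516) ≈ 1.8139 half-lives, so t½ = 27.4/1.8139 ≈ 15.105 minutes.
From t = 55.3 to t = 96.1: 21.9 × (1/2)^((96.1−55.3)/15.105) ≈ 3.3679 arbitrary fluorescence units.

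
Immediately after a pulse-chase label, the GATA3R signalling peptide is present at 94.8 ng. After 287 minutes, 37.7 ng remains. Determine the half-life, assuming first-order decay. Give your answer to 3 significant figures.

216 minutes

A/A₀ = 37.7/94.8 ≈ 0.39768.
n = log₂(2.5146) ≈ 1.3303 half-lives elapsed in 287 minutes.
t½ = 287/1.3303 ≈ 215.74 minutes.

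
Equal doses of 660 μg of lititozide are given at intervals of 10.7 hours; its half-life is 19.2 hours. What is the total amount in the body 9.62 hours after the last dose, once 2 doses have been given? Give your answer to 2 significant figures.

780 μg

The 2 doses were given 20.32, 9.62 hours ago.
Total = 660·(1/2)^(20.32/19.2) + 660·(1/2)^(9.62/19.2)
      = 316.92 + 466.35 ≈ 783.28 μg.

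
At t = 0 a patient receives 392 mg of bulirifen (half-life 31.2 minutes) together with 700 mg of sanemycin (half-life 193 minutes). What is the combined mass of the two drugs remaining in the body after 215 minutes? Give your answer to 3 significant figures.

bulirifen: 392 × (1/2)^(215/31.2) = 392 × (1/2)^6.891 ≈ 3.3028 mg.
sanemycin: 700 × (1/2)^(215/193) = 700 × (1/2)^1.114 ≈ 323.41 mg.
Total = 3.3028 + 323.41 ≈ 326.71 mg.

327 mg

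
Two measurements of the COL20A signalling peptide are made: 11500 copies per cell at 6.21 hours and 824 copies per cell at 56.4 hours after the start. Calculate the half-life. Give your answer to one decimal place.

13.2 hours

Over Δt = 56.4 − 6.21 = 50.19 hours, the level fell by a factor of 11500/824 ≈ 13.956.
n = log₂(13.956) ≈ 3.8028 half-lives, so t½ = 50.19/3.8028 ≈ 13.198 hours.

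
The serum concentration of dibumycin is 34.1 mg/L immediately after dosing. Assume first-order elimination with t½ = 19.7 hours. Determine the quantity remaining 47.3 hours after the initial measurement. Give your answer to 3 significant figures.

6.46 mg/L

Number of half-lives: n = 47.3/19.7 ≈ 2.401.
Remaining = 34.1 × (1/2)^2.401 = 34.1 × 0.18933 ≈ 6.4562 mg/L.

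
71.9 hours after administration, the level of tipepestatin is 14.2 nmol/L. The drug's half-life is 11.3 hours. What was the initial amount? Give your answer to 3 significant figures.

1170 nmol/L

Number of half-lives elapsed: n = 71.9/11.3 ≈ 6.3628.
A₀ = A × 2^n = 14.2 × 2^6.3628 = 14.2 × 82.301 ≈ 1168.7 nmol/L.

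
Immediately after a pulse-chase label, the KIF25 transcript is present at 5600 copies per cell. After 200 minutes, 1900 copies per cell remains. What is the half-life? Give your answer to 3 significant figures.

128 minutes

A/A₀ = 1900/5600 ≈ 0.33929.
n = log₂(2.9474) ≈ 1.5594 half-lives elapsed in 200 minutes.
t½ = 200/1.5594 ≈ 128.25 minutes.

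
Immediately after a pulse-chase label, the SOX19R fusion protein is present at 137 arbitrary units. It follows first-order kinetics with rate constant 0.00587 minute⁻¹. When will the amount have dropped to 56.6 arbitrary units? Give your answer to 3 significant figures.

151 minutes

t½ = ln 2 / λ = 0.69315 / 0.00587 ≈ 118.08 minutes.
Fraction remaining = 56.6/137 ≈ 0.41314.
n = log₂(137/56.6) = ln(2.4205)/ln 2 ≈ 1.2753 half-lives.
t = n × t½ = 1.2753 × 118.08 ≈ 150.59 minutes.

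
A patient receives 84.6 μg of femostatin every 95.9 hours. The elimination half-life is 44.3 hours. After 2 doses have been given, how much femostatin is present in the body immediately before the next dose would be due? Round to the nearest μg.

23 μg

The 2 doses were given 191.8, 95.9 hours ago.
Total = 84.6·(1/2)^(191.8/44.3) + 84.6·(1/2)^(95.9/44.3)
      = 4.2076 + 18.867 ≈ 23.075 μg.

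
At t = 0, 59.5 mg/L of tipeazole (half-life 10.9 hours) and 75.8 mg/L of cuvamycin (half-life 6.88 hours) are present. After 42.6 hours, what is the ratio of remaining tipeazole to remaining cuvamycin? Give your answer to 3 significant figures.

tipeazole: 59.5 × (1/2)^(42.6/10.9) = 59.5 × (1/2)^3.9083 ≈ 3.9629 mg/L.
cuvamycin: 75.8 × (1/2)^(42.6/6.88) = 75.8 × (1/2)^6.1919 ≈ 1.0369 mg/L.
Ratio ≈ 3.9629 / 1.0369 ≈ 3.8219.

3.82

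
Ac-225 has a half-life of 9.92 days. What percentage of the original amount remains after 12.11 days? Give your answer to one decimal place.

42.9%

n = 12.11/9.92 ≈ 1.2208 half-lives.
Fraction remaining = (1/2)^1.2208 ≈ 0.42905, i.e. 42.905%.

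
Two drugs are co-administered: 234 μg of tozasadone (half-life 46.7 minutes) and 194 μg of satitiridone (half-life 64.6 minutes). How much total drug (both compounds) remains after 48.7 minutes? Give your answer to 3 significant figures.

229 μg

tozasadone: 234 × (1/2)^(48.7/46.7) = 234 × (1/2)^1.0428 ≈ 113.58 μg.
satitiridone: 194 × (1/2)^(48.7/64.6) = 194 × (1/2)^0.75387 ≈ 115.04 μg.
Total = 113.58 + 115.04 ≈ 228.62 μg.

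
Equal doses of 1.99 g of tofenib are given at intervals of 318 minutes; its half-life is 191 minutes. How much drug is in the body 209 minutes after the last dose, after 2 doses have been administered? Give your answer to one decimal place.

The 2 doses were given 527, 209 minutes ago.
Total = 1.99·(1/2)^(527/191) + 1.99·(1/2)^(209/191)
      = 0.29394 + 0.93208 ≈ 1.226 g.

1.2 g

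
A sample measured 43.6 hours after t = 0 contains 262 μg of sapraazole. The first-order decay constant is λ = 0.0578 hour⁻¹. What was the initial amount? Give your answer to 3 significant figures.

t½ = ln 2 / λ = 0.69315 / 0.0578 ≈ 11.992 hours.
Number of half-lives elapsed: n = 43.6/11.992 ≈ 3.6357.
A₀ = A × 2^n = 262 × 2^3.6357 = 262 × 12.43 ≈ 3256.6 μg.

3260 μg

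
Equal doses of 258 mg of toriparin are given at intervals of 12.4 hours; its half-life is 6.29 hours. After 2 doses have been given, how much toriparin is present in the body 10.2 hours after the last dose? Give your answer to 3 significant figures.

105 mg

The 2 doses were given 22.6, 10.2 hours ago.
Total = 258·(1/2)^(22.6/6.29) + 258·(1/2)^(10.2/6.29)
      = 21.38 + 83.842 ≈ 105.22 mg.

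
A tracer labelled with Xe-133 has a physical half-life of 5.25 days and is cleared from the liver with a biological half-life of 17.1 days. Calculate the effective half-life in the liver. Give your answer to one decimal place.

1/t_eff = 1/t_phys + 1/t_biol = 1/5.25 + 1/17.1 = 0.24896 per day.
t_eff = 5.25 × 17.1 / (5.25 + 17.1) ≈ 4.0168 days.

4.0 days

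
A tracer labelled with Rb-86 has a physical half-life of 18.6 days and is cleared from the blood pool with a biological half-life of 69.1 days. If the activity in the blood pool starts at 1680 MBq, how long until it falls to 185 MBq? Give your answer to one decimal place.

46.6 days

1/t_eff = 1/t_phys + 1/t_biol = 1/18.6 + 1/69.1 = 0.068235 per day.
t_eff = 18.6 × 69.1 / (18.6 + 69.1) ≈ 14.655 days.
n = log₂(1680/185) ≈ 3.1829; t = 3.1829 × 14.655 ≈ 46.645 days.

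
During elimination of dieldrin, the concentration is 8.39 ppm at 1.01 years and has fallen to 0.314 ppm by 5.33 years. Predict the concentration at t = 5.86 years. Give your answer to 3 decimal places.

0.210 ppm

Over Δt = 5.33 − 1.01 = 4.32 years, the level fell by a factor of 8.39/0.314 ≈ 26.72.
n = log₂(26.72) ≈ 4.7398 half-lives, so t½ = 4.32/4.7398 ≈ 0.91142 years.
From t = 5.33 to t = 5.86: 0.314 × (1/2)^((5.86−5.33)/0.91142) ≈ 0.20984 ppm.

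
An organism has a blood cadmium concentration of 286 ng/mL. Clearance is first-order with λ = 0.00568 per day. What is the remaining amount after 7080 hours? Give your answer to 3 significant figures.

t½ = ln 2 / λ = 0.69315 / 0.00568 ≈ 122.03 days.
Convert the elapsed time: 7080 hours = 295 days.
Number of half-lives: n = 295/122.03 ≈ 2.4174.
Remaining = 286 × (1/2)^2.4174 = 286 × 0.1872 ≈ 53.538 ng/mL.

53.5 ng/mL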